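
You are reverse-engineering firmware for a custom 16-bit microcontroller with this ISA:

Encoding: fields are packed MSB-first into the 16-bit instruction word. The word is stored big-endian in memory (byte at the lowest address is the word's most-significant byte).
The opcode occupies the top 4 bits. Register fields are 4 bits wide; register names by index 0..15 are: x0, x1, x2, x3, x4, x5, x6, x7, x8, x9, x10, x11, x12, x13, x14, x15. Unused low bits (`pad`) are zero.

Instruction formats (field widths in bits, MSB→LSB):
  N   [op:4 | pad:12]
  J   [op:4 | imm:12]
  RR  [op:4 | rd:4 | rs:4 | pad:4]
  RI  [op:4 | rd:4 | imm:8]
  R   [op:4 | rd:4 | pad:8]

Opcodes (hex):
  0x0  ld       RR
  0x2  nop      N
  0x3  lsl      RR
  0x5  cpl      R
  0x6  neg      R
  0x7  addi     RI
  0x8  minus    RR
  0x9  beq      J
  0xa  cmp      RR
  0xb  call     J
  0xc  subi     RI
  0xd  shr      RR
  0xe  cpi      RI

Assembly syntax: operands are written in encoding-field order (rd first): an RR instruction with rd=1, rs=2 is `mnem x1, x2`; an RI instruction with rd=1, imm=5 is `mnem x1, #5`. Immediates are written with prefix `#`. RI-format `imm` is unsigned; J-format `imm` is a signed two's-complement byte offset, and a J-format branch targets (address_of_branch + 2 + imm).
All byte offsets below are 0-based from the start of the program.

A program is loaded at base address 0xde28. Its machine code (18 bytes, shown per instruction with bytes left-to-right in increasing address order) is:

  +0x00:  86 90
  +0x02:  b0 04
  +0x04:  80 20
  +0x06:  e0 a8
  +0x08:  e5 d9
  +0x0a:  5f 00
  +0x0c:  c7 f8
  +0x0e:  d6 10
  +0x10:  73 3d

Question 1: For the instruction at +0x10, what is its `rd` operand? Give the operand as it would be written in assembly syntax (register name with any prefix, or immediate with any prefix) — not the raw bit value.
x3

off 0x10: read 73 3d as big → 0x733d
  top 4b → 0x7 → addi [RI]
  rd@[11:8]=0x3 ⇒ x3
  imm@[7:0]=0x3d ⇒ #61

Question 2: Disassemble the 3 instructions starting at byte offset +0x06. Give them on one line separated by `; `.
cpi x0, #168; cpi x5, #217; cpl x15

[06] e0 a8 → 0xe0a8
  opcode bits[15:12]=0xe: cpi/RI
  rd@[11:8]=0x0 ⇒ x0
  imm@[7:0]=0xa8 ⇒ #168
[08] e5 d9 → 0xe5d9
  opcode bits[15:12]=0xe: cpi/RI
  rd@[11:8]=0x5 ⇒ x5
  imm@[7:0]=0xd9 ⇒ #217
[0a] 5f 00 → 0x5f00
  opcode bits[15:12]=0x5: cpl/R
  rd@[11:8]=0xf ⇒ x15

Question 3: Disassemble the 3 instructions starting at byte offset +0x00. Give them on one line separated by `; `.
[00] 86 90 → 0x8690
  opcode bits[15:12]=0x8: minus/RR
  [11:8] rd=6 = x6
  [7:4] rs=9 = x9
[02] b0 04 → 0xb004
  opcode bits[15:12]=0xb: call/J
  [11:0] imm=4 = #4
[04] 80 20 → 0x8020
  opcode bits[15:12]=0x8: minus/RR
  [11:8] rd=0 = x0
  [7:4] rs=2 = x2

minus x6, x9; call #4; minus x0, x2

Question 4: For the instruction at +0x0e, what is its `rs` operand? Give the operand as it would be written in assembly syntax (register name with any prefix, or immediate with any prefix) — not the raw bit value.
@+0e  big-endian(d6 10) = 0xd610
  op=0xd610>>12=0xd ⇒ shr (RR)
  rd: (w>>8)&0xf=0x6 → x6
  rs: (w>>4)&0xf=0x1 → x1

x1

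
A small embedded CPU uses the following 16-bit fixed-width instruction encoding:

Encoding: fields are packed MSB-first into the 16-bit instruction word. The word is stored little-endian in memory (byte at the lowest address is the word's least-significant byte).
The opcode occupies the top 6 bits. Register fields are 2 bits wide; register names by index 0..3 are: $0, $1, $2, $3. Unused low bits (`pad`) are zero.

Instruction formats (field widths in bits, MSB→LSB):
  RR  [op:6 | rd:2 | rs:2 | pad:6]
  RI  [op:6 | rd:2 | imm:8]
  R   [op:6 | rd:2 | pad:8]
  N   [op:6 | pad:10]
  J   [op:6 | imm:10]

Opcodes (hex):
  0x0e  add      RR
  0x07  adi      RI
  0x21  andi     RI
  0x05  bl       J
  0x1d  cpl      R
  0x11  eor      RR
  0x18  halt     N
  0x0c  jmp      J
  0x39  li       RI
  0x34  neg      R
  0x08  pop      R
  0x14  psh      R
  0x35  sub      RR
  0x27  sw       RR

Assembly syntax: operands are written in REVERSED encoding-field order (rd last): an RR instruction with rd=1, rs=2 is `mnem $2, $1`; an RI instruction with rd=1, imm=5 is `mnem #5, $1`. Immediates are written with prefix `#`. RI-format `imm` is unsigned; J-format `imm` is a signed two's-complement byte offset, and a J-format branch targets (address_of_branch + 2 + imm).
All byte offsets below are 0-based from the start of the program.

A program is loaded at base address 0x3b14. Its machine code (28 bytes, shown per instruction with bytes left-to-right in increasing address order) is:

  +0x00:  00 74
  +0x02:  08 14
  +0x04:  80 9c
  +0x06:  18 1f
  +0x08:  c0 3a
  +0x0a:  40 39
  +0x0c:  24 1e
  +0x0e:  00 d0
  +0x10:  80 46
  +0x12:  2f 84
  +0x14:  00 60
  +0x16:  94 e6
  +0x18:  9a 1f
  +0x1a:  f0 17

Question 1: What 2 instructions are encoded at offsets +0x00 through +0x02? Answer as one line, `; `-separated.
[00] 00 74 → 0x7400
  opcode bits[15:10]=0x1d: cpl/R
  rd: (w>>8)&0x3=0x0 → $0
[02] 08 14 → 0x1408
  opcode bits[15:10]=0x5: bl/J
  imm: (w>>0)&0x3ff=0x8 → #8

cpl $0; bl #8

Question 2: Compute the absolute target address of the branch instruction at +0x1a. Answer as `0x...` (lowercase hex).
0x3b20

+0x1a: f0 17 ⇒ word 0x17f0 (little)
  top 6b → 0x5 → bl [J]
  imm@[9:0]=0x3f0 (s10→-16) ⇒ #-16
  target = base 0x3b14 + off 0x1a + 2 + imm -16 = 0x3b20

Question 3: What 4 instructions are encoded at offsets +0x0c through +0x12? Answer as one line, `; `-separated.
adi #36, $2; neg $0; eor $2, $2; andi #47, $0

[0c] 24 1e → 0x1e24
  top 6b → 0x7 → adi [RI]
  [9:8] rd=2 = $2
  [7:0] imm=36 = #36
[0e] 00 d0 → 0xd000
  top 6b → 0x34 → neg [R]
  [9:8] rd=0 = $0
[10] 80 46 → 0x4680
  top 6b → 0x11 → eor [RR]
  [9:8] rd=2 = $2
  [7:6] rs=2 = $2
[12] 2f 84 → 0x842f
  top 6b → 0x21 → andi [RI]
  [9:8] rd=0 = $0
  [7:0] imm=47 = #47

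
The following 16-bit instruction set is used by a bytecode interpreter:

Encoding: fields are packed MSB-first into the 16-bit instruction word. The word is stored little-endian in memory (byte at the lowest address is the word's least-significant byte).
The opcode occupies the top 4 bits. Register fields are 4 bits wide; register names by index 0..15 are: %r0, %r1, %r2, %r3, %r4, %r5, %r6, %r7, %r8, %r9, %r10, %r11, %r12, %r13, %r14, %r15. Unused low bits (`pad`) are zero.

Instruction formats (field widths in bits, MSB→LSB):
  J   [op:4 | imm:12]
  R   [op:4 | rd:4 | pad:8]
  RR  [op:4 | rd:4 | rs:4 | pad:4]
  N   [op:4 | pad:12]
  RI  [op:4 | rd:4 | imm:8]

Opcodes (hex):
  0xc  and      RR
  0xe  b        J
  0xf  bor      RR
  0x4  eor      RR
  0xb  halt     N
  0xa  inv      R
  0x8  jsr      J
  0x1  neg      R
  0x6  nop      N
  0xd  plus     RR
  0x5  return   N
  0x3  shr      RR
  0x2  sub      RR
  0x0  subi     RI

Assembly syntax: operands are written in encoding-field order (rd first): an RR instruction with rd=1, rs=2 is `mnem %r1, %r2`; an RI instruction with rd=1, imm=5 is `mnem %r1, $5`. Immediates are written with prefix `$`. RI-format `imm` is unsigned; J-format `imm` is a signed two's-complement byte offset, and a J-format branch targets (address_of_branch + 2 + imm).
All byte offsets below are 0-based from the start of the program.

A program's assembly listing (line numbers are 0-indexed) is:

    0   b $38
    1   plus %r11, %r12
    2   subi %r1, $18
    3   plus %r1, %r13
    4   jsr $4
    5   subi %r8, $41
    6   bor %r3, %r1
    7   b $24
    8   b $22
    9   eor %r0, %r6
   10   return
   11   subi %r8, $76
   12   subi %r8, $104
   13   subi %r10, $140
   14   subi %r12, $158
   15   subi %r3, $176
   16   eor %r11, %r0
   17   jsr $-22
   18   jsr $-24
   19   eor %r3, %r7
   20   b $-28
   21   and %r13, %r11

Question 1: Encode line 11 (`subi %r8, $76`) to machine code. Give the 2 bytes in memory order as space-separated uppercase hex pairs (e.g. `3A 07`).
L11: subi op=0x0:4|rd=8:4|imm=76:8 ⇒ 0x084c ⇒ little 4c 08

4C 08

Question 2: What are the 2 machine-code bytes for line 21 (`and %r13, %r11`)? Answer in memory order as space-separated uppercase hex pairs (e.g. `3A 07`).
B0 CD

L21: and op=0xc:4|rd=13:4|rs=11:4|pad=0:4 ⇒ 0xcdb0 ⇒ little b0 cd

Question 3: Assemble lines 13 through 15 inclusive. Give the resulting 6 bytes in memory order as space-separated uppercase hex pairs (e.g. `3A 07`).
8C 0A 9E 0C B0 03

13. subi fields op=0x0:4|rd=10:4|imm=140:8 → word 0a8ch → 8c 0a
14. subi fields op=0x0:4|rd=12:4|imm=158:8 → word 0c9eh → 9e 0c
15. subi fields op=0x0:4|rd=3:4|imm=176:8 → word 03b0h → b0 03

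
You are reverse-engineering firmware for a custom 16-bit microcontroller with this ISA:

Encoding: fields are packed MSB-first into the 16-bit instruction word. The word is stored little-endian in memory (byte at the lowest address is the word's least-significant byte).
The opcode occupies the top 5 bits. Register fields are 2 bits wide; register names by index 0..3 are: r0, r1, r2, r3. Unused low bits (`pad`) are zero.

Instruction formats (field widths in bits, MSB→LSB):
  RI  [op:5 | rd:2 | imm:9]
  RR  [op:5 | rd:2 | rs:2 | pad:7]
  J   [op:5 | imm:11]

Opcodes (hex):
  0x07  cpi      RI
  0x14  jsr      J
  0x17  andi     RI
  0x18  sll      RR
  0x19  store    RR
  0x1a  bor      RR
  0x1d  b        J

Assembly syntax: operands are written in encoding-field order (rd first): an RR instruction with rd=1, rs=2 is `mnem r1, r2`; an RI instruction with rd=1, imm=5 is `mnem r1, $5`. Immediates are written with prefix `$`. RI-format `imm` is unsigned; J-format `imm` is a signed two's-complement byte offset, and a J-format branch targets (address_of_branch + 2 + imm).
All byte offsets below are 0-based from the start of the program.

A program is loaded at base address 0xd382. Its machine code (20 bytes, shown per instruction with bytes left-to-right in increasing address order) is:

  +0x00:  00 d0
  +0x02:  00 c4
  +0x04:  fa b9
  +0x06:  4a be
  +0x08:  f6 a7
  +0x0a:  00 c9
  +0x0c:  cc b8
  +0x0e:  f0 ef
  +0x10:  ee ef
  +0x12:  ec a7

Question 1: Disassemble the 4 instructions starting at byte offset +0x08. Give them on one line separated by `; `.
jsr $-10; store r0, r2; andi r0, $204; b $-16

off 0x08: read f6 a7 as little → 0xa7f6
  opcode bits[15:11]=0x14: jsr/J
  imm: (w>>0)&0x7ff=0x7f6 (s11→-10) → $-10
off 0x0a: read 00 c9 as little → 0xc900
  opcode bits[15:11]=0x19: store/RR
  rd: (w>>9)&0x3=0x0 → r0
  rs: (w>>7)&0x3=0x2 → r2
off 0x0c: read cc b8 as little → 0xb8cc
  opcode bits[15:11]=0x17: andi/RI
  rd: (w>>9)&0x3=0x0 → r0
  imm: (w>>0)&0x1ff=0xcc → $204
off 0x0e: read f0 ef as little → 0xeff0
  opcode bits[15:11]=0x1d: b/J
  imm: (w>>0)&0x7ff=0x7f0 (s11→-16) → $-16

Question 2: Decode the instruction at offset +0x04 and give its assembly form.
andi r0, $506

+0x04: fa b9 ⇒ word 0xb9fa (little)
  opcode bits[15:11]=0x17: andi/RI
  [10:9] rd=0 = r0
  [8:0] imm=506 = $506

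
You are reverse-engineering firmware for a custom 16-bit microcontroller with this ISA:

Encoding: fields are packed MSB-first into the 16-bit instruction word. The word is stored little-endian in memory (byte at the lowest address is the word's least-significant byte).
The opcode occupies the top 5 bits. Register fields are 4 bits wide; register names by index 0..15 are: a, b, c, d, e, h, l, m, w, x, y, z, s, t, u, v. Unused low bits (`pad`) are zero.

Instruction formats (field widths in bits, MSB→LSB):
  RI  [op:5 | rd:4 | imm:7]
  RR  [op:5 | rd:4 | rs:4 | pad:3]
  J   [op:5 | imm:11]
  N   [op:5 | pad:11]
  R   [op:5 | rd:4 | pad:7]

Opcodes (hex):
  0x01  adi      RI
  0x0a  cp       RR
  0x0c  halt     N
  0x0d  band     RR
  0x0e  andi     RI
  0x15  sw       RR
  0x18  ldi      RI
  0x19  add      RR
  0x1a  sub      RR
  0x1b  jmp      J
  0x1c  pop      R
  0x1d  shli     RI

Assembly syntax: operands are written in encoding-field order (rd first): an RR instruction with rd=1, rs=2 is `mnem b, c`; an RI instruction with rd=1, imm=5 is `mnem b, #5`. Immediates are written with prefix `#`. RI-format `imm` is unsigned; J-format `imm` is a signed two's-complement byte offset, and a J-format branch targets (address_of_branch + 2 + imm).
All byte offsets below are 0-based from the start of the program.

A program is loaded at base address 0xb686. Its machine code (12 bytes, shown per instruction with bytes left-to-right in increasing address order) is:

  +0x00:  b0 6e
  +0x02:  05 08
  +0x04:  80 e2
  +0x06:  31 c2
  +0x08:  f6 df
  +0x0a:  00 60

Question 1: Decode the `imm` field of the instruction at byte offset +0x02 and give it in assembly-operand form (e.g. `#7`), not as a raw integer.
@+02  little-endian(05 08) = 0x0805
  opcode bits[15:11]=0x1: adi/RI
  [10:7] rd=0 = a
  [6:0] imm=5 = #5

#5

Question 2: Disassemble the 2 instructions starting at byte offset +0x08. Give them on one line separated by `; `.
off 0x08: read f6 df as little → 0xdff6
  op=0xdff6>>11=0x1b ⇒ jmp (J)
  [10:0] imm=2038 (s11→-10) = #-10
off 0x0a: read 00 60 as little → 0x6000
  op=0x6000>>11=0xc ⇒ halt (N)

jmp #-10; halt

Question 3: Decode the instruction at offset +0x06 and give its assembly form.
off 0x06: read 31 c2 as little → 0xc231
  op=0xc231>>11=0x18 ⇒ ldi (RI)
  rd@[10:7]=0x4 ⇒ e
  imm@[6:0]=0x31 ⇒ #49

ldi e, #49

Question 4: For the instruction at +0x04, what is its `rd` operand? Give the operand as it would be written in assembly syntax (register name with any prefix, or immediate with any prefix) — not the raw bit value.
[04] 80 e2 → 0xe280
  op=0xe280>>11=0x1c ⇒ pop (R)
  [10:7] rd=5 = h

h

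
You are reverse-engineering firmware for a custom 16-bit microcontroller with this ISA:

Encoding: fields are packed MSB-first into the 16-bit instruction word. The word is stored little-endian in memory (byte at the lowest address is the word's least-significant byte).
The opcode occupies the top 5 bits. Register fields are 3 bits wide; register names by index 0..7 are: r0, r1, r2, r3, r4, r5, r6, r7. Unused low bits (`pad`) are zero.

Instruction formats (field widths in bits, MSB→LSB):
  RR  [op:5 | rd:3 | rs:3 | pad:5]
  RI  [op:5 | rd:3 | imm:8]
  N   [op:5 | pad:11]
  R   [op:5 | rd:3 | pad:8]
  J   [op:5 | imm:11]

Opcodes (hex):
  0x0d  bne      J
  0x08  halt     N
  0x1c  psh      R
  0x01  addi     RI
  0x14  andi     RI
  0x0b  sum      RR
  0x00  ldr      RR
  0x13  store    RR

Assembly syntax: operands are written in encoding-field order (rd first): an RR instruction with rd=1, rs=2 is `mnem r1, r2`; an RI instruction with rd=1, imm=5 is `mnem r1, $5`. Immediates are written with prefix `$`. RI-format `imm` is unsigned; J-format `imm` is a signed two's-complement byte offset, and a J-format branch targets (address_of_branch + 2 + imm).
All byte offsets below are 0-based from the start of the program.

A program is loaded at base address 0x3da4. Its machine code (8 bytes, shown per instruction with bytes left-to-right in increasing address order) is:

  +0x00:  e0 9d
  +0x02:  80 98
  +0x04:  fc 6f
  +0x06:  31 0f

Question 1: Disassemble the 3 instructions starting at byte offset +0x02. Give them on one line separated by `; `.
[02] 80 98 → 0x9880
  opcode bits[15:11]=0x13: store/RR
  rd@[10:8]=0x0 ⇒ r0
  rs@[7:5]=0x4 ⇒ r4
[04] fc 6f → 0x6ffc
  opcode bits[15:11]=0xd: bne/J
  imm@[10:0]=0x7fc (s11→-4) ⇒ $-4
[06] 31 0f → 0x0f31
  opcode bits[15:11]=0x1: addi/RI
  rd@[10:8]=0x7 ⇒ r7
  imm@[7:0]=0x31 ⇒ $49

store r0, r4; bne $-4; addi r7, $49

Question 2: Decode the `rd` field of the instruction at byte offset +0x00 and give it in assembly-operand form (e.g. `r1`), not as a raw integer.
r5

off 0x00: read e0 9d as little → 0x9de0
  opcode bits[15:11]=0x13: store/RR
  [10:8] rd=5 = r5
  [7:5] rs=7 = r7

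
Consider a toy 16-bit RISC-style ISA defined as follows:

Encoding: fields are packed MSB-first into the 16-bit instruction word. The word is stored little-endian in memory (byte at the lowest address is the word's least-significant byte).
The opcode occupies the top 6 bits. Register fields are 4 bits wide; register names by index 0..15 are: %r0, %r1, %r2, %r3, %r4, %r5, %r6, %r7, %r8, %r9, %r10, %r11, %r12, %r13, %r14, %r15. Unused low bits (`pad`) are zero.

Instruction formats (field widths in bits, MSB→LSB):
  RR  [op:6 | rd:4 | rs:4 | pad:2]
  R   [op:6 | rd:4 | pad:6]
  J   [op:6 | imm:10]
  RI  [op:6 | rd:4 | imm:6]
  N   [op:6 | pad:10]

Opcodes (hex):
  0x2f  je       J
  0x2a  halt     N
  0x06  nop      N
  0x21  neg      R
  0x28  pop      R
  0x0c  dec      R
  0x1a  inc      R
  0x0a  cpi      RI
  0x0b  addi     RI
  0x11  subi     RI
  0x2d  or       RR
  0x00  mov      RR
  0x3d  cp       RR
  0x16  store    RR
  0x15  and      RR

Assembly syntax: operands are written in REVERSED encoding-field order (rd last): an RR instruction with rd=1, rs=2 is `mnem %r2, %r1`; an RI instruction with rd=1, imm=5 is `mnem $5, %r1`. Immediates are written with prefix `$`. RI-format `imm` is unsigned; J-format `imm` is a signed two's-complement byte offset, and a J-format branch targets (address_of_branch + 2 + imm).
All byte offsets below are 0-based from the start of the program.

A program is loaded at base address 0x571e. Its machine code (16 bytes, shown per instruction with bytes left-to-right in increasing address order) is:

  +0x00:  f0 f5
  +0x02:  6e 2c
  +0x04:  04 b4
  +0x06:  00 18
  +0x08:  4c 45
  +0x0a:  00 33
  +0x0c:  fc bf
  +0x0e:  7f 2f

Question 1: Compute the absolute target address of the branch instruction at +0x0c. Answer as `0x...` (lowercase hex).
0x5728

+0x0c: fc bf ⇒ word 0xbffc (little)
  top 6b → 0x2f → je [J]
  [9:0] imm=1020 (s10→-4) = $-4
  target = base 0x571e + off 0x0c + 2 + imm -4 = 0x5728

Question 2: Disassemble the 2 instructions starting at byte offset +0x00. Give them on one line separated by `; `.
+0x00: f0 f5 ⇒ word 0xf5f0 (little)
  op=0xf5f0>>10=0x3d ⇒ cp (RR)
  rd@[9:6]=0x7 ⇒ %r7
  rs@[5:2]=0xc ⇒ %r12
+0x02: 6e 2c ⇒ word 0x2c6e (little)
  op=0x2c6e>>10=0xb ⇒ addi (RI)
  rd@[9:6]=0x1 ⇒ %r1
  imm@[5:0]=0x2e ⇒ $46

cp %r12, %r7; addi $46, %r1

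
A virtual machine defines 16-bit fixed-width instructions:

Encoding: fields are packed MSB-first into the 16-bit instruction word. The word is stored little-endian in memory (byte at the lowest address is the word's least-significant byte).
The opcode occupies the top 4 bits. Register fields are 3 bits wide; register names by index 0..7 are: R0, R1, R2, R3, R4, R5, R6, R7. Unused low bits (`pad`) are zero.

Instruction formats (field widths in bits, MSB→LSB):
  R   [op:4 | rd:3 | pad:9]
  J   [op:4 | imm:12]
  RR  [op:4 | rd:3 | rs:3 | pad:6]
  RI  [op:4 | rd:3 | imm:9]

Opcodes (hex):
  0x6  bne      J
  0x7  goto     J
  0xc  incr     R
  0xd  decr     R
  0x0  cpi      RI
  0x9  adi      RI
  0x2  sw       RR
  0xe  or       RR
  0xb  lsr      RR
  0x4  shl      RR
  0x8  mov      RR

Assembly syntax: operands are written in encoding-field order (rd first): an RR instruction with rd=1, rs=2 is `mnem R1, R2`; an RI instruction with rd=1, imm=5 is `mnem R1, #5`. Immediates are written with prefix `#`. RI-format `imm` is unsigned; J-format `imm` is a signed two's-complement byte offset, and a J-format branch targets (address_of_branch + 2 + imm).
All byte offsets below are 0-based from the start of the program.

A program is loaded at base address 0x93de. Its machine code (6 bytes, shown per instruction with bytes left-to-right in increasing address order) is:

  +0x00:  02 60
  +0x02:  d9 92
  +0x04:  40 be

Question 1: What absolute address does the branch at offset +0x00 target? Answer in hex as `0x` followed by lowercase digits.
off 0x00: read 02 60 as little → 0x6002
  top 4b → 0x6 → bne [J]
  imm@[11:0]=0x2 ⇒ #2
  target = base 0x93de + off 0x00 + 2 + imm 2 = 0x93e2

0x93e2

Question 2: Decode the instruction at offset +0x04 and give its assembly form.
lsr R7, R1

off 0x04: read 40 be as little → 0xbe40
  top 4b → 0xb → lsr [RR]
  [11:9] rd=7 = R7
  [8:6] rs=1 = R1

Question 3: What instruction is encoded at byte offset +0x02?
@+02  little-endian(d9 92) = 0x92d9
  top 4b → 0x9 → adi [RI]
  rd@[11:9]=0x1 ⇒ R1
  imm@[8:0]=0xd9 ⇒ #217

adi R1, #217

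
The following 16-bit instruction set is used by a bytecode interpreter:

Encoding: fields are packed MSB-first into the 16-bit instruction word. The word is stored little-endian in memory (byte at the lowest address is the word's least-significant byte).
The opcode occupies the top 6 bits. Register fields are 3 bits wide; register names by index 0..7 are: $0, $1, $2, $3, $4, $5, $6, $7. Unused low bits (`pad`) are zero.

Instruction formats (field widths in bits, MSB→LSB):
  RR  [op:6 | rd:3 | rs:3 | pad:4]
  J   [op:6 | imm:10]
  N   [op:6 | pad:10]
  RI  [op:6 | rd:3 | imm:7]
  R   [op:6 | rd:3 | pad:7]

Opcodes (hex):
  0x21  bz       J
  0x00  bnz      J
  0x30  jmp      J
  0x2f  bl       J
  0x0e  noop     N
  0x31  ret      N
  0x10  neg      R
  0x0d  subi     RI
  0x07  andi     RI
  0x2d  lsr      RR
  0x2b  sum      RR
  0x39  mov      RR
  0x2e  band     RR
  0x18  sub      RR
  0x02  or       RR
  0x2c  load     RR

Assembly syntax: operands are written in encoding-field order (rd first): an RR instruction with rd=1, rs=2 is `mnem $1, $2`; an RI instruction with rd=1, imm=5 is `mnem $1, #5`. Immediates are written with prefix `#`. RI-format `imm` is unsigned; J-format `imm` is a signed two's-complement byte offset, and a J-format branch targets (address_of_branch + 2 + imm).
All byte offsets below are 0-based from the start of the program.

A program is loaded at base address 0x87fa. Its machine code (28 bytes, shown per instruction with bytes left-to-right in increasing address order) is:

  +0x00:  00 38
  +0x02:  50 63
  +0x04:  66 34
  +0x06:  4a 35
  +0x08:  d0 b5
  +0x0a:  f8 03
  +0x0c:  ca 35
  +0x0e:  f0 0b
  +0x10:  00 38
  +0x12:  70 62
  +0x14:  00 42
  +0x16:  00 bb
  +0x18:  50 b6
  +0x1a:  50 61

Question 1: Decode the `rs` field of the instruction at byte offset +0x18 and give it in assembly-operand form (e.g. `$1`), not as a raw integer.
[18] 50 b6 → 0xb650
  opcode bits[15:10]=0x2d: lsr/RR
  rd: (w>>7)&0x7=0x4 → $4
  rs: (w>>4)&0x7=0x5 → $5

$5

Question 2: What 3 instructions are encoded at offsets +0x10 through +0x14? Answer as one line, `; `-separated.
noop; sub $4, $7; neg $4

+0x10: 00 38 ⇒ word 0x3800 (little)
  opcode bits[15:10]=0xe: noop/N
+0x12: 70 62 ⇒ word 0x6270 (little)
  opcode bits[15:10]=0x18: sub/RR
  [9:7] rd=4 = $4
  [6:4] rs=7 = $7
+0x14: 00 42 ⇒ word 0x4200 (little)
  opcode bits[15:10]=0x10: neg/R
  [9:7] rd=4 = $4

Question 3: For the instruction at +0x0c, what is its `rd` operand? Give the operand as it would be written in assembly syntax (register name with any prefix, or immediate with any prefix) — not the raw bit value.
[0c] ca 35 → 0x35ca
  opcode bits[15:10]=0xd: subi/RI
  [9:7] rd=3 = $3
  [6:0] imm=74 = #74

$3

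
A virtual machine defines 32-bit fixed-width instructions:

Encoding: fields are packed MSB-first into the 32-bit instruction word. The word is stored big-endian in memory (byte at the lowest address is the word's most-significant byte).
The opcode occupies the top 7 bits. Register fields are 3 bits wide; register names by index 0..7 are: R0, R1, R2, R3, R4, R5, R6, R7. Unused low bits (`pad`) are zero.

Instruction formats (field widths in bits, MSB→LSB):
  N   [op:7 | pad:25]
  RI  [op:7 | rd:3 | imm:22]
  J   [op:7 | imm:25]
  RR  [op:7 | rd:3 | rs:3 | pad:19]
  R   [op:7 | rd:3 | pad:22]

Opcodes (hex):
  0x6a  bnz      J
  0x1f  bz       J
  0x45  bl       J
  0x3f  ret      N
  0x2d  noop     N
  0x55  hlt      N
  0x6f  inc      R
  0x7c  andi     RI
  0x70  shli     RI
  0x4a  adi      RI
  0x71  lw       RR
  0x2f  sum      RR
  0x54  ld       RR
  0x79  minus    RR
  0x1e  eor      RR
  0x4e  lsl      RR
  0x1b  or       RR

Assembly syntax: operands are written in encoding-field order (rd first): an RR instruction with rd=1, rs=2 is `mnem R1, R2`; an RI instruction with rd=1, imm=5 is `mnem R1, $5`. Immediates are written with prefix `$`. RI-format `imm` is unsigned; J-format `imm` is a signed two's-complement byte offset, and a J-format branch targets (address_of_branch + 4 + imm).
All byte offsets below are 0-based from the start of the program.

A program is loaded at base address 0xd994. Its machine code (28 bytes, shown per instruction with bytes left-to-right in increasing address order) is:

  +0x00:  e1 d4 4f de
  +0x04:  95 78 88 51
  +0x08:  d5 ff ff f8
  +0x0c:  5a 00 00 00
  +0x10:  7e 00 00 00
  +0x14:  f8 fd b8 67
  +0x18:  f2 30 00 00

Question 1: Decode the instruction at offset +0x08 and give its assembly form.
@+08  big-endian(d5 ff ff f8) = 0xd5fffff8
  op=0xd5fffff8>>25=0x6a ⇒ bnz (J)
  [24:0] imm=33554424 (s25→-8) = $-8

bnz $-8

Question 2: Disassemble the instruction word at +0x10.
ret

[10] 7e 00 00 00 → 0x7e000000
  opcode bits[31:25]=0x3f: ret/N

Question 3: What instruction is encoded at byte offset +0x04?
@+04  big-endian(95 78 88 51) = 0x95788851
  op=0x95788851>>25=0x4a ⇒ adi (RI)
  [24:22] rd=5 = R5
  [21:0] imm=3704913 = $3704913

adi R5, $3704913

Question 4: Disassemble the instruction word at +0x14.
andi R3, $4044903

off 0x14: read f8 fd b8 67 as big → 0xf8fdb867
  op=0xf8fdb867>>25=0x7c ⇒ andi (RI)
  rd: (w>>22)&0x7=0x3 → R3
  imm: (w>>0)&0x3fffff=0x3db867 → $4044903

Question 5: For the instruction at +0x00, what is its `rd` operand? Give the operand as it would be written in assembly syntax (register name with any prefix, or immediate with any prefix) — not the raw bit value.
off 0x00: read e1 d4 4f de as big → 0xe1d44fde
  opcode bits[31:25]=0x70: shli/RI
  rd@[24:22]=0x7 ⇒ R7
  imm@[21:0]=0x144fde ⇒ $1331166

R7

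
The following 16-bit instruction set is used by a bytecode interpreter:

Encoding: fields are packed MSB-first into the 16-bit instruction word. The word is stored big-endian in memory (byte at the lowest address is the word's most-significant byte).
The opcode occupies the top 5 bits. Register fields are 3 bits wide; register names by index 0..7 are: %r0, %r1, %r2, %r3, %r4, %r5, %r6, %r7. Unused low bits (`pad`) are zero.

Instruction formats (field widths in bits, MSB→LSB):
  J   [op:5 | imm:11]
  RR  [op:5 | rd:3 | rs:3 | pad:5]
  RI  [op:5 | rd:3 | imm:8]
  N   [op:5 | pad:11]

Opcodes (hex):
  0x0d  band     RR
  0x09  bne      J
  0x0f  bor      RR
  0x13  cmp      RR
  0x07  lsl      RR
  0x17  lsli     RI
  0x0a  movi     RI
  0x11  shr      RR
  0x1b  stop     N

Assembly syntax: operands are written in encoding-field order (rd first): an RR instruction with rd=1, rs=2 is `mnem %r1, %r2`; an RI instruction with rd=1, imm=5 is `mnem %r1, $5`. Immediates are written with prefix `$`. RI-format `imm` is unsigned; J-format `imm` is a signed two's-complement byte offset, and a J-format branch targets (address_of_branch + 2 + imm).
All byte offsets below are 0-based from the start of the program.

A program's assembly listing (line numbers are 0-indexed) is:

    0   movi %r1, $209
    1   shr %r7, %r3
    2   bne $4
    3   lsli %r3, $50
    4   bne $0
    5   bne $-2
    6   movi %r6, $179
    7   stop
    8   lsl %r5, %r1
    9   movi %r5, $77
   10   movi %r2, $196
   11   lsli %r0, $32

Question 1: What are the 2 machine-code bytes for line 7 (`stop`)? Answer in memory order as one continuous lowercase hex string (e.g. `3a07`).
L7: stop op=0x1b:5|pad=0:11 ⇒ 0xd800 ⇒ big d8 00

d800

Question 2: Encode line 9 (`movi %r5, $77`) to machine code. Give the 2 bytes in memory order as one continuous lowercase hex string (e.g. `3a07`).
L9: movi op=0xa:5|rd=5:3|imm=77:8 ⇒ 0x554d ⇒ big 55 4d

554d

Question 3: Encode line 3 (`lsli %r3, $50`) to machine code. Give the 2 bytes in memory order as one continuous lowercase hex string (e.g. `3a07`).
3. lsli fields op=0x17:5|rd=3:3|imm=50:8 → word bb32h → bb 32

bb32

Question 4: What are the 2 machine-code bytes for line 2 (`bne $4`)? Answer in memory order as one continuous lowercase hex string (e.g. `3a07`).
2. bne fields op=0x9:5|imm=4:11 → word 4804h → 48 04

4804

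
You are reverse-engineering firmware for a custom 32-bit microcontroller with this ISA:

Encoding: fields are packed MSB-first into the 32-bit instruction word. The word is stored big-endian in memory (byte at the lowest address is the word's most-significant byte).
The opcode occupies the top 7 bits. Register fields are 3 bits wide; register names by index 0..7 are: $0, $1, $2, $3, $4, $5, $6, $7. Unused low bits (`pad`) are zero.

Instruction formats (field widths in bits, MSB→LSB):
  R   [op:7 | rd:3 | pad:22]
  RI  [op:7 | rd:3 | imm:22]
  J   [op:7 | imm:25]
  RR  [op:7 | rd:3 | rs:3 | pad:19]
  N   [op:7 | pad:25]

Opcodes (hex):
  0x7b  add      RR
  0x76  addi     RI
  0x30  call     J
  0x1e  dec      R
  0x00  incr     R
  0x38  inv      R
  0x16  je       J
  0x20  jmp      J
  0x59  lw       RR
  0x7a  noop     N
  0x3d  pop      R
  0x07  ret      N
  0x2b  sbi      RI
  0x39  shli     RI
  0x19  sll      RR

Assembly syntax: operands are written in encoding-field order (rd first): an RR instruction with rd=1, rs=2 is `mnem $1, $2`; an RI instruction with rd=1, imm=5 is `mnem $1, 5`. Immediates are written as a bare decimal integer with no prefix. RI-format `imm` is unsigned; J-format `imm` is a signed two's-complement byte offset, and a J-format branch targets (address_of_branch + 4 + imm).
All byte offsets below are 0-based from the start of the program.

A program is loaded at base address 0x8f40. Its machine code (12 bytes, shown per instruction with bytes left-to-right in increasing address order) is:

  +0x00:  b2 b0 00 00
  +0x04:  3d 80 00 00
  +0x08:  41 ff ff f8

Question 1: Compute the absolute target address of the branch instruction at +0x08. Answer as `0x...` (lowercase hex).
@+08  big-endian(41 ff ff f8) = 0x41fffff8
  opcode bits[31:25]=0x20: jmp/J
  [24:0] imm=33554424 (s25→-8) = -8
  target = base 0x8f40 + off 0x08 + 4 + imm -8 = 0x8f44

0x8f44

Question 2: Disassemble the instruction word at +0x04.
+0x04: 3d 80 00 00 ⇒ word 0x3d800000 (big)
  op=0x3d800000>>25=0x1e ⇒ dec (R)
  rd: (w>>22)&0x7=0x6 → $6

dec $6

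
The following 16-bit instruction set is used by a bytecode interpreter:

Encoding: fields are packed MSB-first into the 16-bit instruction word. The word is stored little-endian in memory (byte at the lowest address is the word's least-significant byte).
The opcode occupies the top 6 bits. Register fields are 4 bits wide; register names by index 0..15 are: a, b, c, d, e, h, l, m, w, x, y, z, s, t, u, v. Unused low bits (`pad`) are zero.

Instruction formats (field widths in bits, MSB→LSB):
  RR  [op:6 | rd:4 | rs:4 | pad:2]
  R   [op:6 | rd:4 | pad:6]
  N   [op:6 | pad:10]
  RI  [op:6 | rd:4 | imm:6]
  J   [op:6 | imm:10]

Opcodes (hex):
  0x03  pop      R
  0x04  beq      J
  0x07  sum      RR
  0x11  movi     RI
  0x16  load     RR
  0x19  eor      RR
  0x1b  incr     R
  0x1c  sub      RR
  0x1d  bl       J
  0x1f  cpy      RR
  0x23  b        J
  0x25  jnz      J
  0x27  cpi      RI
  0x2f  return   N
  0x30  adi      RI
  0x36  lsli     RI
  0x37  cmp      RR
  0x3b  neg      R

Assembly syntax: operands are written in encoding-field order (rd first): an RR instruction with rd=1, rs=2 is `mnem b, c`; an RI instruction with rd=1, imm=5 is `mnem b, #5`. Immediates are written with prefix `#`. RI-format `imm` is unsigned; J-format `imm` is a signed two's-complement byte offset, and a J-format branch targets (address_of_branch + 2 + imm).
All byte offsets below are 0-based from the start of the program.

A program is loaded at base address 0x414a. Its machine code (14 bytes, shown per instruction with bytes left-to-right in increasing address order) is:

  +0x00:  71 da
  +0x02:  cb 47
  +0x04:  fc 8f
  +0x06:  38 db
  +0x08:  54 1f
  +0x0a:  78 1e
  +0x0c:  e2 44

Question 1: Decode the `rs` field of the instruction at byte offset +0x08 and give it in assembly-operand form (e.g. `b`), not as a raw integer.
h

[08] 54 1f → 0x1f54
  top 6b → 0x7 → sum [RR]
  rd@[9:6]=0xd ⇒ t
  rs@[5:2]=0x5 ⇒ h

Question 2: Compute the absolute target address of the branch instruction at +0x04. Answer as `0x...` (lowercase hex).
0x414c

off 0x04: read fc 8f as little → 0x8ffc
  opcode bits[15:10]=0x23: b/J
  imm: (w>>0)&0x3ff=0x3fc (s10→-4) → #-4
  target = base 0x414a + off 0x04 + 2 + imm -4 = 0x414c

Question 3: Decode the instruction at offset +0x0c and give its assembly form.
movi d, #34

@+0c  little-endian(e2 44) = 0x44e2
  top 6b → 0x11 → movi [RI]
  rd@[9:6]=0x3 ⇒ d
  imm@[5:0]=0x22 ⇒ #34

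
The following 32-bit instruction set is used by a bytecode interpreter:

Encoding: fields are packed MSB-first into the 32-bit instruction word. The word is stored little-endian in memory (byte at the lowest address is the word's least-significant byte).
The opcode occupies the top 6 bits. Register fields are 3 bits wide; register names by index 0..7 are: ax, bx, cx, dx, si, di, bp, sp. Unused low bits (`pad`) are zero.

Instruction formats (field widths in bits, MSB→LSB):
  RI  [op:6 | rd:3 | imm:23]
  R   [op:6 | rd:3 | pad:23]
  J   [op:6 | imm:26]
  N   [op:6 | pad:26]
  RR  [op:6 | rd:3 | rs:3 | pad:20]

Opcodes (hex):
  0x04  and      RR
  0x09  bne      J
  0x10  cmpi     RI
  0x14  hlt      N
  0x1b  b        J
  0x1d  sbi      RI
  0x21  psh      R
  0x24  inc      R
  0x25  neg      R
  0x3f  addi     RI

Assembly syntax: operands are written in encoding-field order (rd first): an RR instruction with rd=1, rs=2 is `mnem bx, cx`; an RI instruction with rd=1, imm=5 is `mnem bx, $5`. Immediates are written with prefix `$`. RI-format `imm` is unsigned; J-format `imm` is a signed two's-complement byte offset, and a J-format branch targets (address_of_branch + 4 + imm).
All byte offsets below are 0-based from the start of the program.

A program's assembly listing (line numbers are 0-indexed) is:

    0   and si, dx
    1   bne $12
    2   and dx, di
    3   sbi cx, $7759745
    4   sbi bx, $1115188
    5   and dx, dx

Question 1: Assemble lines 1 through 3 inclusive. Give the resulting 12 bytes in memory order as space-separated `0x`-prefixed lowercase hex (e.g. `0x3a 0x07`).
1. bne fields op=0x9:6|imm=12:26 → word 2400000ch → 0c 00 00 24
2. and fields op=0x4:6|rd=3:3|rs=5:3|pad=0:20 → word 11d00000h → 00 00 d0 11
3. sbi fields op=0x1d:6|rd=2:3|imm=7759745:23 → word 75766781h → 81 67 76 75

0x0c 0x00 0x00 0x24 0x00 0x00 0xd0 0x11 0x81 0x67 0x76 0x75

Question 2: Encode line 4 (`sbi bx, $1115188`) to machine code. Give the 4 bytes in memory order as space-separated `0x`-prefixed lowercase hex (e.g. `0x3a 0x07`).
0x34 0x04 0x91 0x74

L4: sbi op=0x1d:6|rd=1:3|imm=1115188:23 ⇒ 0x74910434 ⇒ little 34 04 91 74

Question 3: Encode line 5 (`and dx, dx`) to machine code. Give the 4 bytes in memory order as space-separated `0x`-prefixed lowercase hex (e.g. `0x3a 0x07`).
0x00 0x00 0xb0 0x11

5. and fields op=0x4:6|rd=3:3|rs=3:3|pad=0:20 → word 11b00000h → 00 00 b0 11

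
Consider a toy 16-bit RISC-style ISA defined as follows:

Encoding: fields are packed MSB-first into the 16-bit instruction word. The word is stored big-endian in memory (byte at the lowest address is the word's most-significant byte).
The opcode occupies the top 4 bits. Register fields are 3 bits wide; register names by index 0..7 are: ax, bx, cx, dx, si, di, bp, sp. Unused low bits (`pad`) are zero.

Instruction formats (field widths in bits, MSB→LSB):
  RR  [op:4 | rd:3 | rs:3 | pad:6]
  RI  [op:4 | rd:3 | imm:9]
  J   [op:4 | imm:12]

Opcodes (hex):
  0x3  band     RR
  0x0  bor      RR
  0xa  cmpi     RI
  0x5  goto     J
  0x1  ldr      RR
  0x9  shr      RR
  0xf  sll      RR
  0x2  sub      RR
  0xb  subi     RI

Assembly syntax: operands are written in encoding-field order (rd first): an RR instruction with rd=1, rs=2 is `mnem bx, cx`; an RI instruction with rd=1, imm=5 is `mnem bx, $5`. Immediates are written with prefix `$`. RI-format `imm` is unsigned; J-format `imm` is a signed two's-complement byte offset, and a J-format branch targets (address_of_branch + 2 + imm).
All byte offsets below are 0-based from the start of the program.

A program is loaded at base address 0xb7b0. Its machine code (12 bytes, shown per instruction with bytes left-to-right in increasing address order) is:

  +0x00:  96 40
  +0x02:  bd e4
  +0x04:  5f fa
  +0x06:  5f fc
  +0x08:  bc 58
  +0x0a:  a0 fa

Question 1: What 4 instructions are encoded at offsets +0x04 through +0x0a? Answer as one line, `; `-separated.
goto $-6; goto $-4; subi bp, $88; cmpi ax, $250

+0x04: 5f fa ⇒ word 0x5ffa (big)
  top 4b → 0x5 → goto [J]
  [11:0] imm=4090 (s12→-6) = $-6
+0x06: 5f fc ⇒ word 0x5ffc (big)
  top 4b → 0x5 → goto [J]
  [11:0] imm=4092 (s12→-4) = $-4
+0x08: bc 58 ⇒ word 0xbc58 (big)
  top 4b → 0xb → subi [RI]
  [11:9] rd=6 = bp
  [8:0] imm=88 = $88
+0x0a: a0 fa ⇒ word 0xa0fa (big)
  top 4b → 0xa → cmpi [RI]
  [11:9] rd=0 = ax
  [8:0] imm=250 = $250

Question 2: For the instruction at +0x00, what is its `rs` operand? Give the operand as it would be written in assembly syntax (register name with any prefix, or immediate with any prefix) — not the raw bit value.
bx

+0x00: 96 40 ⇒ word 0x9640 (big)
  top 4b → 0x9 → shr [RR]
  rd: (w>>9)&0x7=0x3 → dx
  rs: (w>>6)&0x7=0x1 → bx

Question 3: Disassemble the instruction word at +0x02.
+0x02: bd e4 ⇒ word 0xbde4 (big)
  opcode bits[15:12]=0xb: subi/RI
  rd: (w>>9)&0x7=0x6 → bp
  imm: (w>>0)&0x1ff=0x1e4 → $484

subi bp, $484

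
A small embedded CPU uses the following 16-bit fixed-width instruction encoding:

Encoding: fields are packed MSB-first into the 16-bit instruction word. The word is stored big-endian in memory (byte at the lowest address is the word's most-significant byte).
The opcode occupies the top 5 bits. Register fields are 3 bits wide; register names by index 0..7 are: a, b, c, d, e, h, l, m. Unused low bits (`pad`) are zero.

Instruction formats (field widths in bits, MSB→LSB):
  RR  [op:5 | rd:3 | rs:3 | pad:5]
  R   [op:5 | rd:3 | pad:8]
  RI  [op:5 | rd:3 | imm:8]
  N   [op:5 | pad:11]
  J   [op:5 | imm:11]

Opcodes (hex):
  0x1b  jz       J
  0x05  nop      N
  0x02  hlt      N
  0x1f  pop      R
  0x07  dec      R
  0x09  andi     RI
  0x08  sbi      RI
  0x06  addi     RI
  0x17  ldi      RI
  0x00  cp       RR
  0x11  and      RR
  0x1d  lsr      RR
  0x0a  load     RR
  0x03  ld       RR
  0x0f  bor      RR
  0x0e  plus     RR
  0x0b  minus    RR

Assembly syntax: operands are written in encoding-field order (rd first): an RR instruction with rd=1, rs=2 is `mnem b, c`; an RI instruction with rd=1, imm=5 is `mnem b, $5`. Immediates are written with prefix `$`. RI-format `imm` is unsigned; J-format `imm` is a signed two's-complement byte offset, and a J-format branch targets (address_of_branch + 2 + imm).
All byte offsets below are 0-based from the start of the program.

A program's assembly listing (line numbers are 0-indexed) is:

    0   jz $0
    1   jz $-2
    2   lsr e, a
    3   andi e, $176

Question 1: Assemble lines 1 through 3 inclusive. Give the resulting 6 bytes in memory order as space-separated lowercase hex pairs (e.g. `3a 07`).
df fe ec 00 4c b0

1. jz fields op=0x1b:5|imm=-2:11 → word dffeh → df fe
2. lsr fields op=0x1d:5|rd=4:3|rs=0:3|pad=0:5 → word ec00h → ec 00
3. andi fields op=0x9:5|rd=4:3|imm=176:8 → word 4cb0h → 4c b0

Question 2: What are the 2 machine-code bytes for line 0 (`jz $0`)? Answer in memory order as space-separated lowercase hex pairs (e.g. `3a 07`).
d8 00

line 0 (jz): pack op=0x1b:5|imm=0:11 = 0xd800; big→ d8 00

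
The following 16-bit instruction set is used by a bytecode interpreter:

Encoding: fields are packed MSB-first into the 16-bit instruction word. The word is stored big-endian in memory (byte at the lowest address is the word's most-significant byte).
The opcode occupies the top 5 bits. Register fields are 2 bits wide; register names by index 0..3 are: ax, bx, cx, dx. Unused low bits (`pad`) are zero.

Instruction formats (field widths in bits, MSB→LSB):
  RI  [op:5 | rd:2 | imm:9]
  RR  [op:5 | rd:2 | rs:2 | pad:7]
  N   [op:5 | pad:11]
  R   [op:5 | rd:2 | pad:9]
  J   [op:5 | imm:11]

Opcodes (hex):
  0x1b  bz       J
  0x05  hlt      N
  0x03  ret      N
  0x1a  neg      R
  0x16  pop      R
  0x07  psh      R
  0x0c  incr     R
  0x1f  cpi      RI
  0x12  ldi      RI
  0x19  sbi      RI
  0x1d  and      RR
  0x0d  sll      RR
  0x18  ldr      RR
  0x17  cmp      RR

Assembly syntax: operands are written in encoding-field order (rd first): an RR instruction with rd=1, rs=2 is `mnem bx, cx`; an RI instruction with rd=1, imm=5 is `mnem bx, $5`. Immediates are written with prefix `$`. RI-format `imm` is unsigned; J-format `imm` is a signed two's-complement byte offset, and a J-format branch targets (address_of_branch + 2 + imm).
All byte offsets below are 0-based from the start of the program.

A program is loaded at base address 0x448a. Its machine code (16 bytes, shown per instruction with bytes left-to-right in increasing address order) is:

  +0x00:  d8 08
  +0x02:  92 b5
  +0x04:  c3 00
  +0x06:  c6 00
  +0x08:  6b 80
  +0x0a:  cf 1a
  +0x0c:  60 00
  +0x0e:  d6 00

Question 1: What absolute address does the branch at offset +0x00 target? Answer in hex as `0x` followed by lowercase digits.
+0x00: d8 08 ⇒ word 0xd808 (big)
  top 5b → 0x1b → bz [J]
  imm: (w>>0)&0x7ff=0x8 → $8
  target = base 0x448a + off 0x00 + 2 + imm 8 = 0x4494

0x4494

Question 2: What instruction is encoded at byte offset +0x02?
[02] 92 b5 → 0x92b5
  opcode bits[15:11]=0x12: ldi/RI
  rd@[10:9]=0x1 ⇒ bx
  imm@[8:0]=0xb5 ⇒ $181

ldi bx, $181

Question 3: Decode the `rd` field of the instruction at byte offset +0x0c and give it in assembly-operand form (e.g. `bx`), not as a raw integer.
ax

@+0c  big-endian(60 00) = 0x6000
  top 5b → 0xc → incr [R]
  rd: (w>>9)&0x3=0x0 → ax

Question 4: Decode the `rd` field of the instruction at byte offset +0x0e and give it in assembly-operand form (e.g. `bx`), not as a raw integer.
dx

off 0x0e: read d6 00 as big → 0xd600
  opcode bits[15:11]=0x1a: neg/R
  rd: (w>>9)&0x3=0x3 → dx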